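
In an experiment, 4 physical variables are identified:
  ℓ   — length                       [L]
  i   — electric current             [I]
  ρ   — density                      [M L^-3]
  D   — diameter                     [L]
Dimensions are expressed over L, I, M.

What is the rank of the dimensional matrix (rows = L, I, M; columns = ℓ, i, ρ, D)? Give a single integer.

Write exponents as rows L,I,M / cols ℓ,i,ρ,D:
  L: [ 1  0 -3  1]
  I: [ 0  1  0  0]
  M: [ 0  0  1  0]
RREF → pivots at {ℓ,i,ρ} ⇒ r = 3

3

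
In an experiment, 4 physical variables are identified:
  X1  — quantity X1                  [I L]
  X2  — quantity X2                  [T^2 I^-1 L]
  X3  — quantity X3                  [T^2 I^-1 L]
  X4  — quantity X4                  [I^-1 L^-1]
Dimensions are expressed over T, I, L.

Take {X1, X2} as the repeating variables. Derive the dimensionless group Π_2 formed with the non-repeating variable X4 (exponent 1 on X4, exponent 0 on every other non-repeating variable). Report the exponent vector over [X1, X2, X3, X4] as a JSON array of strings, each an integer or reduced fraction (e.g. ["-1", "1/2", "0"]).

["1", "0", "0", "1"]

Dimensional matrix (T×I×L by X1×X2×X3×X4):
  T: [ 0  2  2  0]
  I: [ 1 -1 -1 -1]
  L: [ 1  1  1 -1]
Echelon form has 2 nonzero rows (pivots: X1,X2)
Pivot set = {X1,X2}, free = {X3,X4}
RREF:
  r0: [   1    0    0   -1]
  r1: [   0    1    1    0]
  r2: [   0    0    0    0]
Fix exponent of X4 at 1, X3 at 0; solve each RREF row for its pivot's exponent:
  r0: exp(X1) + (-1)·1 = 0 ⇒ exp(X1) = 1
  r1: exp(X2) + (0)·1 = 0 ⇒ exp(X2) = 0
Π_2 = X1 · X4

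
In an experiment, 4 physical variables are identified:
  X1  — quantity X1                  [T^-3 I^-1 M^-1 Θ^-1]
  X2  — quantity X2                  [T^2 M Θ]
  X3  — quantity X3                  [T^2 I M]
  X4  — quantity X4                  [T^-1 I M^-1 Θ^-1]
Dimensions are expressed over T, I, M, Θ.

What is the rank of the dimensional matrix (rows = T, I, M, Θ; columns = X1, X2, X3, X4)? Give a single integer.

3

Exponent matrix [T,I,M,Θ] × [X1,X2,X3,X4]:
  T: [-3  2  2 -1]
  I: [-1  0  1  1]
  M: [-1  1  1 -1]
  Θ: [-1  1  0 -1]
RREF → pivots at {X1,X2,X3} ⇒ r = 3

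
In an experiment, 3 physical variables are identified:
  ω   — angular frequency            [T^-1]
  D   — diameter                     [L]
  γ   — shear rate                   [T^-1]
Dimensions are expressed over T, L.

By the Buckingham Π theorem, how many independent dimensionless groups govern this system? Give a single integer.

Dimensional matrix (T×L by ω×D×γ):
  T: [-1  0 -1]
  L: [ 0  1  0]
RREF → pivots at {ω,D} ⇒ r = 2
3 vars − rank 2 = 1 Π group

1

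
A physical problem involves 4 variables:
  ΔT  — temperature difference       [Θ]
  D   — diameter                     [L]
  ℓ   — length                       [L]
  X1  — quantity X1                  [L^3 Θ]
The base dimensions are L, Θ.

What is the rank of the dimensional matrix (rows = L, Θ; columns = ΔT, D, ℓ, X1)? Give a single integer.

Write exponents as rows L,Θ / cols ΔT,D,ℓ,X1:
  L: [ 0  1  1  3]
  Θ: [ 1  0  0  1]
RREF → pivots at {ΔT,D} ⇒ r = 2

2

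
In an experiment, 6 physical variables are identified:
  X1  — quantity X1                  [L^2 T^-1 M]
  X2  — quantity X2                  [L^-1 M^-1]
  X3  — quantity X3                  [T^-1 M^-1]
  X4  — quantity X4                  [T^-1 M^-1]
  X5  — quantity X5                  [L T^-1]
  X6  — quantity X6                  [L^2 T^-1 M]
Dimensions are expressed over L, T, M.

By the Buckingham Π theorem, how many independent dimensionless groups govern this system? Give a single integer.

Write exponents as rows L,T,M / cols X1,X2,X3,X4,X5,X6:
  L: [ 2 -1  0  0  1  2]
  T: [-1  0 -1 -1 -1 -1]
  M: [ 1 -1 -1 -1  0  1]
RREF → pivots at {X1,X2} ⇒ r = 2
Π count = n − r = 6 − 2 = 4

4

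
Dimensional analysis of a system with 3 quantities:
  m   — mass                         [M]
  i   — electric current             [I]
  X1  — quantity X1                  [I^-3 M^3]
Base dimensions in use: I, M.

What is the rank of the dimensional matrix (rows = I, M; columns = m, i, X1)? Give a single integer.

2

Write exponents as rows I,M / cols m,i,X1:
  I: [ 0  1 -3]
  M: [ 1  0  3]
RREF → pivots at {m,i} ⇒ r = 2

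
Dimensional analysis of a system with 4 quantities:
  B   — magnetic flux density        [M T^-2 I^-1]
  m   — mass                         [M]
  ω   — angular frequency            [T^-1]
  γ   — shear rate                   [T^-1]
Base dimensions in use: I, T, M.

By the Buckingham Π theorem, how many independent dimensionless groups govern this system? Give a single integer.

Exponent matrix [I,T,M] × [B,m,ω,γ]:
  I: [-1  0  0  0]
  T: [-2  0 -1 -1]
  M: [ 1  1  0  0]
Echelon form has 3 nonzero rows (pivots: B,m,ω)
n=4, r=3 ⇒ 1 dimensionless group

1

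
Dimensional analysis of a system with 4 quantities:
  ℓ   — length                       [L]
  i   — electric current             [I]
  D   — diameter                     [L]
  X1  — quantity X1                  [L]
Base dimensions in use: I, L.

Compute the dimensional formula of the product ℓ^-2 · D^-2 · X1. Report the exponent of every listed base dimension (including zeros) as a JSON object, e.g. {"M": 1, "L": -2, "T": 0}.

Exponent matrix [I,L] × [ℓ,i,D,X1]:
  I: [ 0  1  0  0]
  L: [ 1  0  1  1]
  [I]: (-2)·0+(-2)·0+(1)·0 = 0
  [L]: (-2)·1+(-2)·1+(1)·1 = -3
⇒ L^-3

{"I": 0, "L": -3}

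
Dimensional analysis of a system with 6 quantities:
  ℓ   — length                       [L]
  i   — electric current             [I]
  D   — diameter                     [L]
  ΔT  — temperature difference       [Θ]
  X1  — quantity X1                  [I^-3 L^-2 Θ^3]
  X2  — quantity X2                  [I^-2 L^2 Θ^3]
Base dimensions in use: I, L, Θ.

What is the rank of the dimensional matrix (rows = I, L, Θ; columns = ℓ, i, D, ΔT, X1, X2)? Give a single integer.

3

Exponent matrix [I,L,Θ] × [ℓ,i,D,ΔT,X1,X2]:
  I: [ 0  1  0  0 -3 -2]
  L: [ 1  0  1  0 -2  2]
  Θ: [ 0  0  0  1  3  3]
RREF → pivots at {ℓ,i,ΔT} ⇒ r = 3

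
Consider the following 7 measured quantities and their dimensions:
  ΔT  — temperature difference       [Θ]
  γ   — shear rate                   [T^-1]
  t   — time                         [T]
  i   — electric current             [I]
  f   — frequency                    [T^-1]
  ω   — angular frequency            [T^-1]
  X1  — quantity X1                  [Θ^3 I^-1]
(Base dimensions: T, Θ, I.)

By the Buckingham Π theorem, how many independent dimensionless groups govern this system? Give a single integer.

Exponent matrix [T,Θ,I] × [ΔT,γ,t,i,f,ω,X1]:
  T: [ 0 -1  1  0 -1 -1  0]
  Θ: [ 1  0  0  0  0  0  3]
  I: [ 0  0  0  1  0  0 -1]
RREF → pivots at {ΔT,γ,i} ⇒ r = 3
n=7, r=3 ⇒ 4 dimensionless groups

4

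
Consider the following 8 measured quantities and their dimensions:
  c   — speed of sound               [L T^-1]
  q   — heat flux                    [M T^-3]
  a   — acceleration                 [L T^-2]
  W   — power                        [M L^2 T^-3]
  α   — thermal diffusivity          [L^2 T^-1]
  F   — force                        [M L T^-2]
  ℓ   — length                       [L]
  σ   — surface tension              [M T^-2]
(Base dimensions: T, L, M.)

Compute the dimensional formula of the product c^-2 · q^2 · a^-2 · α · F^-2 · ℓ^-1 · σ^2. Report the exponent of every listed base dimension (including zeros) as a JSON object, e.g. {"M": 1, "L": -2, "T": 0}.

Write exponents as rows T,L,M / cols c,q,a,W,α,F,ℓ,σ:
  T: [-1 -3 -2 -3 -1 -2  0 -2]
  L: [ 1  0  1  2  2  1  1  0]
  M: [ 0  1  0  1  0  1  0  1]
  [T]: (-2)·-1+(2)·-3+(-2)·-2+(1)·-1+(-2)·-2+(-1)·0+(2)·-2 = -1
  [L]: (-2)·1+(2)·0+(-2)·1+(1)·2+(-2)·1+(-1)·1+(2)·0 = -5
  [M]: (-2)·0+(2)·1+(-2)·0+(1)·0+(-2)·1+(-1)·0+(2)·1 = 2
⇒ T^-1 L^-5 M^2

{"T": -1, "L": -5, "M": 2}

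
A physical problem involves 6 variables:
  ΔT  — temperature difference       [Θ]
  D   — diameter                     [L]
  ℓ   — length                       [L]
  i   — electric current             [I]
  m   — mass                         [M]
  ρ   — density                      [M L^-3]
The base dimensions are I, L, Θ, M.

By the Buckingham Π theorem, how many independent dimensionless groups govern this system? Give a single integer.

2

Exponent matrix [I,L,Θ,M] × [ΔT,D,ℓ,i,m,ρ]:
  I: [ 0  0  0  1  0  0]
  L: [ 0  1  1  0  0 -3]
  Θ: [ 1  0  0  0  0  0]
  M: [ 0  0  0  0  1  1]
Echelon form has 4 nonzero rows (pivots: ΔT,D,i,m)
n=6, r=4 ⇒ 2 dimensionless groups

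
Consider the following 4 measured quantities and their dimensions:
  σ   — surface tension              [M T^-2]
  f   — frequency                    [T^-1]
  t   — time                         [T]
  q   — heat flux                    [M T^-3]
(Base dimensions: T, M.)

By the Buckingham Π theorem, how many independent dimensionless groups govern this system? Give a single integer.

Dimensional matrix (T×M by σ×f×t×q):
  T: [-2 -1  1 -3]
  M: [ 1  0  0  1]
Row reduction gives pivot columns σ,f; rank = 2
4 vars − rank 2 = 2 Π groups

2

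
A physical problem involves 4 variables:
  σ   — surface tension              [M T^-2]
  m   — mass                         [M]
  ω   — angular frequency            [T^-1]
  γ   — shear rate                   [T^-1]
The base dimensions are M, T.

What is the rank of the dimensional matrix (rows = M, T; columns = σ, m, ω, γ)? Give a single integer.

Exponent matrix [M,T] × [σ,m,ω,γ]:
  M: [ 1  1  0  0]
  T: [-2  0 -1 -1]
Echelon form has 2 nonzero rows (pivots: σ,m)

2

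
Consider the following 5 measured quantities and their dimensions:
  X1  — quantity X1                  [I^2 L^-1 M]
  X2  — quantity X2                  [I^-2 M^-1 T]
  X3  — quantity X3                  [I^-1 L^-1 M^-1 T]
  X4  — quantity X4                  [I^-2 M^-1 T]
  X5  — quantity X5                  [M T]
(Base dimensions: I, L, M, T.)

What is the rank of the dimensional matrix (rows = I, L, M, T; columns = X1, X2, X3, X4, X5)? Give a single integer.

3

Exponent matrix [I,L,M,T] × [X1,X2,X3,X4,X5]:
  I: [ 2 -2 -1 -2  0]
  L: [-1  0 -1  0  0]
  M: [ 1 -1 -1 -1  1]
  T: [ 0  1  1  1  1]
Echelon form has 3 nonzero rows (pivots: X1,X2,X3)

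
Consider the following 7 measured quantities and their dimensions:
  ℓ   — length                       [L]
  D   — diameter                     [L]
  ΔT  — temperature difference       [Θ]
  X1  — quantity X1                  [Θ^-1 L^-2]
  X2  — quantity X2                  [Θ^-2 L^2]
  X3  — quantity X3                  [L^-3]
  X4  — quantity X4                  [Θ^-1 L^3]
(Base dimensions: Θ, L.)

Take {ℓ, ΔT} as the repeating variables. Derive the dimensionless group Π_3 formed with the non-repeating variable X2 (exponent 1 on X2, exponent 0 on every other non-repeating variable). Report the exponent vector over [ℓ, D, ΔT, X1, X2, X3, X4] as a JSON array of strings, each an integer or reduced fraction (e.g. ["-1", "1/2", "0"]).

Exponent matrix [Θ,L] × [ℓ,D,ΔT,X1,X2,X3,X4]:
  Θ: [ 0  0  1 -1 -2  0 -1]
  L: [ 1  1  0 -2  2 -3  3]
Row reduction gives pivot columns ℓ,ΔT; rank = 2
Pivot set = {ℓ,ΔT}, free = {D,X1,X2,X3,X4}
RREF:
  r0: [   1    1    0   -2    2   -3    3]
  r1: [   0    0    1   -1   -2    0   -1]
Fix exponent of X2 at 1, D at 0, X1 at 0, X3 at 0, X4 at 0; solve each RREF row for its pivot's exponent:
  r0: exp(ℓ) + (2)·1 = 0 ⇒ exp(ℓ) = -2
  r1: exp(ΔT) + (-2)·1 = 0 ⇒ exp(ΔT) = 2
Π_3 = ℓ^-2 · ΔT^2 · X2

["-2", "0", "2", "0", "1", "0", "0"]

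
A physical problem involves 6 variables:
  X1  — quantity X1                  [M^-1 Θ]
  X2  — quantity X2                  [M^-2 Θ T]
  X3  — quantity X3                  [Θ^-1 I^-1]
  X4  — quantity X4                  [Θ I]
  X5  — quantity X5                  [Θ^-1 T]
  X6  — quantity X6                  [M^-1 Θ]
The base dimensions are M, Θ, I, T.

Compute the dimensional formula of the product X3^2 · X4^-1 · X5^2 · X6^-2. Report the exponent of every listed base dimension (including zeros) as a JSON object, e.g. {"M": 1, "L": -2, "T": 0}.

Dimensional matrix (M×Θ×I×T by X1×X2×X3×X4×X5×X6):
  M: [-1 -2  0  0  0 -1]
  Θ: [ 1  1 -1  1 -1  1]
  I: [ 0  0 -1  1  0  0]
  T: [ 0  1  0  0  1  0]
  [M]: (2)·0+(-1)·0+(2)·0+(-2)·-1 = 2
  [Θ]: (2)·-1+(-1)·1+(2)·-1+(-2)·1 = -7
  [I]: (2)·-1+(-1)·1+(2)·0+(-2)·0 = -3
  [T]: (2)·0+(-1)·0+(2)·1+(-2)·0 = 2
⇒ M^2 Θ^-7 I^-3 T^2

{"M": 2, "Θ": -7, "I": -3, "T": 2}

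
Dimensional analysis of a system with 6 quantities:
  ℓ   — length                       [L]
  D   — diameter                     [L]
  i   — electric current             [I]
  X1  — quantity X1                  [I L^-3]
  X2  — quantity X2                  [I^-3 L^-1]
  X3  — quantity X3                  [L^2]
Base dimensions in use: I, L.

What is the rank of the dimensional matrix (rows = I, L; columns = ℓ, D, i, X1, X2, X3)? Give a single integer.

Write exponents as rows I,L / cols ℓ,D,i,X1,X2,X3:
  I: [ 0  0  1  1 -3  0]
  L: [ 1  1  0 -3 -1  2]
Row reduction gives pivot columns ℓ,i; rank = 2

2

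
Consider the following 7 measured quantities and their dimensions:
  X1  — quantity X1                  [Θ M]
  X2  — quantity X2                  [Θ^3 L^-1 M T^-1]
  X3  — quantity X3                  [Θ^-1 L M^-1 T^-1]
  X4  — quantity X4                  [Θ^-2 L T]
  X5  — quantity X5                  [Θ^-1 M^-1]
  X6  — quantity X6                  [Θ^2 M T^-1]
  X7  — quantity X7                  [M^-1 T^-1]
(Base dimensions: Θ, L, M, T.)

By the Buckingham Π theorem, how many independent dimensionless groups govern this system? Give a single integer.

4

Write exponents as rows Θ,L,M,T / cols X1,X2,X3,X4,X5,X6,X7:
  Θ: [ 1  3 -1 -2 -1  2  0]
  L: [ 0 -1  1  1  0  0  0]
  M: [ 1  1 -1  0 -1  1 -1]
  T: [ 0 -1 -1  1  0 -1 -1]
Row reduction gives pivot columns X1,X2,X3; rank = 3
7 vars − rank 3 = 4 Π groups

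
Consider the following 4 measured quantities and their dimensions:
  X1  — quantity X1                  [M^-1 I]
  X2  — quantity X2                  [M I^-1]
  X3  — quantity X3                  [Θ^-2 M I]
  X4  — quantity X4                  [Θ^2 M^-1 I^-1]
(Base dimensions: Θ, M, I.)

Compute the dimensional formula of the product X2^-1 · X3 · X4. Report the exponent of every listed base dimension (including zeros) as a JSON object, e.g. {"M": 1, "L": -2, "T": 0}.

Dimensional matrix (Θ×M×I by X1×X2×X3×X4):
  Θ: [ 0  0 -2  2]
  M: [-1  1  1 -1]
  I: [ 1 -1  1 -1]
  [Θ]: (-1)·0+(1)·-2+(1)·2 = 0
  [M]: (-1)·1+(1)·1+(1)·-1 = -1
  [I]: (-1)·-1+(1)·1+(1)·-1 = 1
⇒ M^-1 I

{"Θ": 0, "M": -1, "I": 1}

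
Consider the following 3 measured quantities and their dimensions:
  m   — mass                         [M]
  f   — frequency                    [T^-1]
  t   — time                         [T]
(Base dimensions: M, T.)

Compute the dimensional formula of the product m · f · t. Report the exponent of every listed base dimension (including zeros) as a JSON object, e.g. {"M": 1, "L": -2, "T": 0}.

Dimensional matrix (M×T by m×f×t):
  M: [ 1  0  0]
  T: [ 0 -1  1]
  [M]: (1)·1+(1)·0+(1)·0 = 1
  [T]: (1)·0+(1)·-1+(1)·1 = 0
⇒ M

{"M": 1, "T": 0}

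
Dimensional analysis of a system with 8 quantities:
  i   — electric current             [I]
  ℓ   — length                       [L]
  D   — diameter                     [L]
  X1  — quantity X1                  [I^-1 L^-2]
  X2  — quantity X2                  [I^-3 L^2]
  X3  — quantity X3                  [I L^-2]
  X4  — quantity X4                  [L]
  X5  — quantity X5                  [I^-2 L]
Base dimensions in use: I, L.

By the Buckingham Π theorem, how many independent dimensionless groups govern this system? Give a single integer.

Exponent matrix [I,L] × [i,ℓ,D,X1,X2,X3,X4,X5]:
  I: [ 1  0  0 -1 -3  1  0 -2]
  L: [ 0  1  1 -2  2 -2  1  1]
Row reduction gives pivot columns i,ℓ; rank = 2
Π count = n − r = 8 − 2 = 6

6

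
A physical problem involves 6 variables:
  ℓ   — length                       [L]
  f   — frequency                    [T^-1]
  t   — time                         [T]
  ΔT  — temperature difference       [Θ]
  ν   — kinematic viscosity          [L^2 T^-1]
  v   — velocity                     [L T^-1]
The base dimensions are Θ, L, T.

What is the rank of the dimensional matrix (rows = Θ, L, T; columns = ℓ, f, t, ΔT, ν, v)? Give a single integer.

Write exponents as rows Θ,L,T / cols ℓ,f,t,ΔT,ν,v:
  Θ: [ 0  0  0  1  0  0]
  L: [ 1  0  0  0  2  1]
  T: [ 0 -1  1  0 -1 -1]
Echelon form has 3 nonzero rows (pivots: ℓ,f,ΔT)

3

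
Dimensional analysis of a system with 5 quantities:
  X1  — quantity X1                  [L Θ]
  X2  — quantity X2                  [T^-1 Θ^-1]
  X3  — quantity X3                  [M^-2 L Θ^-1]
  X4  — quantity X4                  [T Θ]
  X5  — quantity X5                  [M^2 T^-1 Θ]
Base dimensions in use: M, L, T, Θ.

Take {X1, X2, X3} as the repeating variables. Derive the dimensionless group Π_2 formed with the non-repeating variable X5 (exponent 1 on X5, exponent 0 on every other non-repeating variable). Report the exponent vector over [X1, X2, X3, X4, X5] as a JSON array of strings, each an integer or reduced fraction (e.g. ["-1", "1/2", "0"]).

["-1", "-1", "1", "0", "1"]

Dimensional matrix (M×L×T×Θ by X1×X2×X3×X4×X5):
  M: [ 0  0 -2  0  2]
  L: [ 1  0  1  0  0]
  T: [ 0 -1  0  1 -1]
  Θ: [ 1 -1 -1  1  1]
Echelon form has 3 nonzero rows (pivots: X1,X2,X3)
Repeat: X1,X2,X3; free: X4,X5
RREF:
  r0: [   1    0    0    0    1]
  r1: [   0    1    0   -1    1]
  r2: [   0    0    1    0   -1]
  r3: [   0    0    0    0    0]
Fix exponent of X5 at 1, X4 at 0; solve each RREF row for its pivot's exponent:
  r0: exp(X1) + (1)·1 = 0 ⇒ exp(X1) = -1
  r1: exp(X2) + (1)·1 = 0 ⇒ exp(X2) = -1
  r2: exp(X3) + (-1)·1 = 0 ⇒ exp(X3) = 1
Π_2 = X1^-1 · X2^-1 · X3 · X5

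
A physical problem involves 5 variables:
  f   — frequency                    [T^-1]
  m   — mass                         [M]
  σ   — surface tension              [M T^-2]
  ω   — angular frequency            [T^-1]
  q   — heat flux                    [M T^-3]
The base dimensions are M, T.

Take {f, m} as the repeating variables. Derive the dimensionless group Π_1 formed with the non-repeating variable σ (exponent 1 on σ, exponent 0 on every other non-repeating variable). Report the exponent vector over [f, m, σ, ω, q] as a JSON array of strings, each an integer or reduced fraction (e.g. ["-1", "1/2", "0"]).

Dimensional matrix (M×T by f×m×σ×ω×q):
  M: [ 0  1  1  0  1]
  T: [-1  0 -2 -1 -3]
Echelon form has 2 nonzero rows (pivots: f,m)
Repeat: f,m; free: σ,ω,q
RREF:
  r0: [   1    0    2    1    3]
  r1: [   0    1    1    0    1]
Fix exponent of σ at 1, ω at 0, q at 0; solve each RREF row for its pivot's exponent:
  r0: exp(f) + (2)·1 = 0 ⇒ exp(f) = -2
  r1: exp(m) + (1)·1 = 0 ⇒ exp(m) = -1
Π_1 = f^-2 · m^-1 · σ

["-2", "-1", "1", "0", "0"]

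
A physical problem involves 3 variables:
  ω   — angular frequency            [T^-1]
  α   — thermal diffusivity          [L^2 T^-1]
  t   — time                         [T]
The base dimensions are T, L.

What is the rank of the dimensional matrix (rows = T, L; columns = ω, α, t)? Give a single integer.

Dimensional matrix (T×L by ω×α×t):
  T: [-1 -1  1]
  L: [ 0  2  0]
Echelon form has 2 nonzero rows (pivots: ω,α)

2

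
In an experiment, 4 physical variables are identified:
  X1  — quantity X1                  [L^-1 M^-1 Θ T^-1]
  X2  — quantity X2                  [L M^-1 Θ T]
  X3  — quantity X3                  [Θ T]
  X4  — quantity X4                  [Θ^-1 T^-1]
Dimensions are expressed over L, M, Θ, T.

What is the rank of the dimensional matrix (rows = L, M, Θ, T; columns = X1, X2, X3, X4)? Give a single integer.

3

Exponent matrix [L,M,Θ,T] × [X1,X2,X3,X4]:
  L: [-1  1  0  0]
  M: [-1 -1  0  0]
  Θ: [ 1  1  1 -1]
  T: [-1  1  1 -1]
Row reduction gives pivot columns X1,X2,X3; rank = 3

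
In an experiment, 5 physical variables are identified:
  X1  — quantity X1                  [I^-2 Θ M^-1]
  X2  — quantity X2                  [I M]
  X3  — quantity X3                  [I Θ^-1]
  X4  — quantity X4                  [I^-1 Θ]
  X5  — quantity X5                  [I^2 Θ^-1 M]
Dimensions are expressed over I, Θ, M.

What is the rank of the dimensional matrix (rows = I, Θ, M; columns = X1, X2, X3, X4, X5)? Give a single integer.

Dimensional matrix (I×Θ×M by X1×X2×X3×X4×X5):
  I: [-2  1  1 -1  2]
  Θ: [ 1  0 -1  1 -1]
  M: [-1  1  0  0  1]
Echelon form has 2 nonzero rows (pivots: X1,X2)

2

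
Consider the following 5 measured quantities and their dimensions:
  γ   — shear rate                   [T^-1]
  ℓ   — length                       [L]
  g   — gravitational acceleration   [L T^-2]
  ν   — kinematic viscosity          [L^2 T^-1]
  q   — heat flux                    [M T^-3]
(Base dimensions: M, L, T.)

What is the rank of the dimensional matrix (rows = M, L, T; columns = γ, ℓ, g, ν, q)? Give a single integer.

3

Exponent matrix [M,L,T] × [γ,ℓ,g,ν,q]:
  M: [ 0  0  0  0  1]
  L: [ 0  1  1  2  0]
  T: [-1  0 -2 -1 -3]
Row reduction gives pivot columns γ,ℓ,q; rank = 3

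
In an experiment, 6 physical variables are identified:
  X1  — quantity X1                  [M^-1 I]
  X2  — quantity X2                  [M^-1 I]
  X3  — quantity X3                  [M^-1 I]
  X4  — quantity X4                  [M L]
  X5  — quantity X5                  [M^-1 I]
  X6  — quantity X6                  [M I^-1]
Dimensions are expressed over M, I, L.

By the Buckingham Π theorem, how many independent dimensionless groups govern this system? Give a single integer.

4

Dimensional matrix (M×I×L by X1×X2×X3×X4×X5×X6):
  M: [-1 -1 -1  1 -1  1]
  I: [ 1  1  1  0  1 -1]
  L: [ 0  0  0  1  0  0]
Echelon form has 2 nonzero rows (pivots: X1,X4)
n=6, r=2 ⇒ 4 dimensionless groups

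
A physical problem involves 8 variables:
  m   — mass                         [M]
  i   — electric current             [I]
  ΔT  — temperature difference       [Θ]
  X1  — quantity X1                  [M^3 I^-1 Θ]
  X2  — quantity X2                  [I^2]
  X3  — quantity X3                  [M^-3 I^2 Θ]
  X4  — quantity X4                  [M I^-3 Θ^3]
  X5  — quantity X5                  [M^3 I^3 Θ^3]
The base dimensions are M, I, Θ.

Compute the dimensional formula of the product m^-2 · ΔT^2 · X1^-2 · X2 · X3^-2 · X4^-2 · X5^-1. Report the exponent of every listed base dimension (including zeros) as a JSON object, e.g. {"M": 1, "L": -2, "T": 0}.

{"M": -7, "I": 3, "Θ": -11}

Write exponents as rows M,I,Θ / cols m,i,ΔT,X1,X2,X3,X4,X5:
  M: [ 1  0  0  3  0 -3  1  3]
  I: [ 0  1  0 -1  2  2 -3  3]
  Θ: [ 0  0  1  1  0  1  3  3]
  [M]: (-2)·1+(2)·0+(-2)·3+(1)·0+(-2)·-3+(-2)·1+(-1)·3 = -7
  [I]: (-2)·0+(2)·0+(-2)·-1+(1)·2+(-2)·2+(-2)·-3+(-1)·3 = 3
  [Θ]: (-2)·0+(2)·1+(-2)·1+(1)·0+(-2)·1+(-2)·3+(-1)·3 = -11
⇒ M^-7 I^3 Θ^-11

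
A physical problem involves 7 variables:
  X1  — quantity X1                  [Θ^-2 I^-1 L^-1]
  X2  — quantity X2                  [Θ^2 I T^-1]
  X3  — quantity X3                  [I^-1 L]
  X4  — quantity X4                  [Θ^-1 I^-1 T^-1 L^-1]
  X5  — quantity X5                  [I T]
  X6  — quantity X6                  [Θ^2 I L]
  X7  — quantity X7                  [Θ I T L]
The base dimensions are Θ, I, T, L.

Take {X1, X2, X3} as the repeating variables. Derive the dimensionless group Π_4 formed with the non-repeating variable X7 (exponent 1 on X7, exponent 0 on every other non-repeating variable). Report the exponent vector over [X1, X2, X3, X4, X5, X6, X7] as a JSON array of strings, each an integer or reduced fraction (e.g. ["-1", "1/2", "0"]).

["3/2", "1", "1/2", "0", "0", "0", "1"]

Dimensional matrix (Θ×I×T×L by X1×X2×X3×X4×X5×X6×X7):
  Θ: [-2  2  0 -1  0  2  1]
  I: [-1  1 -1 -1  1  1  1]
  T: [ 0 -1  0 -1  1  0  1]
  L: [-1  0  1 -1  0  1  1]
Row reduction gives pivot columns X1,X2,X3; rank = 3
Repeat: X1,X2,X3; free: X4,X5,X6,X7
RREF:
  r0: [   1    0    0  3/2   -1   -1 -3/2]
  r1: [   0    1    0    1   -1    0   -1]
  r2: [   0    0    1  1/2   -1    0 -1/2]
  r3: [   0    0    0    0    0    0    0]
Fix exponent of X7 at 1, X4 at 0, X5 at 0, X6 at 0; solve each RREF row for its pivot's exponent:
  r0: exp(X1) + (-3/2)·1 = 0 ⇒ exp(X1) = 3/2
  r1: exp(X2) + (-1)·1 = 0 ⇒ exp(X2) = 1
  r2: exp(X3) + (-1/2)·1 = 0 ⇒ exp(X3) = 1/2
Π_4 = X1^(3/2) · X2 · X3^(1/2) · X7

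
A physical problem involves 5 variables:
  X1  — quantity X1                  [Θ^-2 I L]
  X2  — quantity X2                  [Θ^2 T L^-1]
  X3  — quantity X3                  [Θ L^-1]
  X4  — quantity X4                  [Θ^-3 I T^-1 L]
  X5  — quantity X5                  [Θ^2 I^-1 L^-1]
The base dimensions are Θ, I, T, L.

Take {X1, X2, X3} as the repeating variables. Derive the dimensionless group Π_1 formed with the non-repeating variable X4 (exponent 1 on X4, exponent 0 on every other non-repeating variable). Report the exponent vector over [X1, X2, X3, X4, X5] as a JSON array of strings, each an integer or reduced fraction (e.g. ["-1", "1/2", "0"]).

["-1", "1", "-1", "1", "0"]

Exponent matrix [Θ,I,T,L] × [X1,X2,X3,X4,X5]:
  Θ: [-2  2  1 -3  2]
  I: [ 1  0  0  1 -1]
  T: [ 0  1  0 -1  0]
  L: [ 1 -1 -1  1 -1]
RREF → pivots at {X1,X2,X3} ⇒ r = 3
Pivot set = {X1,X2,X3}, free = {X4,X5}
RREF:
  r0: [   1    0    0    1   -1]
  r1: [   0    1    0   -1    0]
  r2: [   0    0    1    1    0]
  r3: [   0    0    0    0    0]
Fix exponent of X4 at 1, X5 at 0; solve each RREF row for its pivot's exponent:
  r0: exp(X1) + (1)·1 = 0 ⇒ exp(X1) = -1
  r1: exp(X2) + (-1)·1 = 0 ⇒ exp(X2) = 1
  r2: exp(X3) + (1)·1 = 0 ⇒ exp(X3) = -1
Π_1 = X1^-1 · X2 · X3^-1 · X4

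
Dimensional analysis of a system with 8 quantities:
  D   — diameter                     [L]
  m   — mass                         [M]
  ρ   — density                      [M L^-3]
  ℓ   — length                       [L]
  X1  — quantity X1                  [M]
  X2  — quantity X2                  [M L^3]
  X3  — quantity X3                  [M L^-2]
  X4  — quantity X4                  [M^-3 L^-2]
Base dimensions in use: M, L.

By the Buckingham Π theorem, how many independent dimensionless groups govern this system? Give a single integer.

Dimensional matrix (M×L by D×m×ρ×ℓ×X1×X2×X3×X4):
  M: [ 0  1  1  0  1  1  1 -3]
  L: [ 1  0 -3  1  0  3 -2 -2]
Echelon form has 2 nonzero rows (pivots: D,m)
8 vars − rank 2 = 6 Π groups

6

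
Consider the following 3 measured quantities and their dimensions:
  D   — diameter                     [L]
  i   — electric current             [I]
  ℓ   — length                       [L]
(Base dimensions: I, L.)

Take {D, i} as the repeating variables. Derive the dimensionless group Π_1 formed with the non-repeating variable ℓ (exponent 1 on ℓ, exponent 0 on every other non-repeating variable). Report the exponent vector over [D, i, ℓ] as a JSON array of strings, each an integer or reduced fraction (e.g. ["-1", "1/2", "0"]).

["-1", "0", "1"]

Write exponents as rows I,L / cols D,i,ℓ:
  I: [ 0  1  0]
  L: [ 1  0  1]
Row reduction gives pivot columns D,i; rank = 2
Repeat: D,i; free: ℓ
RREF:
  r0: [   1    0    1]
  r1: [   0    1    0]
Fix exponent of ℓ at 1; solve each RREF row for its pivot's exponent:
  r0: exp(D) + (1)·1 = 0 ⇒ exp(D) = -1
  r1: exp(i) + (0)·1 = 0 ⇒ exp(i) = 0
Π_1 = D^-1 · ℓ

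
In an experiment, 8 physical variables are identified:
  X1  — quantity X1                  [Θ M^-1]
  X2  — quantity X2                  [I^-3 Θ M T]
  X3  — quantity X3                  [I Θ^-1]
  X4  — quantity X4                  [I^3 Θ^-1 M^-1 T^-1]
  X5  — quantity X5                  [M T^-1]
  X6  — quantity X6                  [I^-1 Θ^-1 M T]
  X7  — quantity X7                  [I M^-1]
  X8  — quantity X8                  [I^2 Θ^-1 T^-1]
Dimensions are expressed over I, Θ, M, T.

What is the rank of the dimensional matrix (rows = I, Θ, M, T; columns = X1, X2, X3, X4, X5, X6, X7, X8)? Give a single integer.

3

Exponent matrix [I,Θ,M,T] × [X1,X2,X3,X4,X5,X6,X7,X8]:
  I: [ 0 -3  1  3  0 -1  1  2]
  Θ: [ 1  1 -1 -1  0 -1  0 -1]
  M: [-1  1  0 -1  1  1 -1  0]
  T: [ 0  1  0 -1 -1  1  0 -1]
Echelon form has 3 nonzero rows (pivots: X1,X2,X3)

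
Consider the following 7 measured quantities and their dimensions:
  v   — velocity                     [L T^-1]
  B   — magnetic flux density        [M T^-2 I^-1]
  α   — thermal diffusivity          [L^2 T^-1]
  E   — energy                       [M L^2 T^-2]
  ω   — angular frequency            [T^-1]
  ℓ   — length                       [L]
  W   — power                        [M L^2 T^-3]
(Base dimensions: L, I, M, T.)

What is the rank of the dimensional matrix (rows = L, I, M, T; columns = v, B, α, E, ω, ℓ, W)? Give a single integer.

4

Write exponents as rows L,I,M,T / cols v,B,α,E,ω,ℓ,W:
  L: [ 1  0  2  2  0  1  2]
  I: [ 0 -1  0  0  0  0  0]
  M: [ 0  1  0  1  0  0  1]
  T: [-1 -2 -1 -2 -1  0 -3]
Echelon form has 4 nonzero rows (pivots: v,B,α,E)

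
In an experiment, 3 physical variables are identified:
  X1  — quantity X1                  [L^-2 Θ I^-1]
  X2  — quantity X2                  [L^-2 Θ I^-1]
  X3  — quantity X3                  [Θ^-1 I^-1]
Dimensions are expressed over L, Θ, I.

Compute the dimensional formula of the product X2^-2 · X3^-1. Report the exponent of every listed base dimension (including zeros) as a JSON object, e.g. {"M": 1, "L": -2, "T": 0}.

{"L": 4, "Θ": -1, "I": 3}

Exponent matrix [L,Θ,I] × [X1,X2,X3]:
  L: [-2 -2  0]
  Θ: [ 1  1 -1]
  I: [-1 -1 -1]
  [L]: (-2)·-2+(-1)·0 = 4
  [Θ]: (-2)·1+(-1)·-1 = -1
  [I]: (-2)·-1+(-1)·-1 = 3
⇒ L^4 Θ^-1 I^3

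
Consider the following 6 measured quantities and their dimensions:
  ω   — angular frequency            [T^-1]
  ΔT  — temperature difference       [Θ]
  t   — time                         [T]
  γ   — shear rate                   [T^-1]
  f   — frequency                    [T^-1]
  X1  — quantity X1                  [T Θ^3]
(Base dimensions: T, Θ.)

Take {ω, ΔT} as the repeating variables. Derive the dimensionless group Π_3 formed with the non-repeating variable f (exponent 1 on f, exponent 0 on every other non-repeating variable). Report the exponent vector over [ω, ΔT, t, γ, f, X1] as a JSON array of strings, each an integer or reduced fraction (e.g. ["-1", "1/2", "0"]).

["-1", "0", "0", "0", "1", "0"]

Write exponents as rows T,Θ / cols ω,ΔT,t,γ,f,X1:
  T: [-1  0  1 -1 -1  1]
  Θ: [ 0  1  0  0  0  3]
RREF → pivots at {ω,ΔT} ⇒ r = 2
Repeat: ω,ΔT; free: t,γ,f,X1
RREF:
  r0: [   1    0   -1    1    1   -1]
  r1: [   0    1    0    0    0    3]
Fix exponent of f at 1, t at 0, γ at 0, X1 at 0; solve each RREF row for its pivot's exponent:
  r0: exp(ω) + (1)·1 = 0 ⇒ exp(ω) = -1
  r1: exp(ΔT) + (0)·1 = 0 ⇒ exp(ΔT) = 0
Π_3 = ω^-1 · f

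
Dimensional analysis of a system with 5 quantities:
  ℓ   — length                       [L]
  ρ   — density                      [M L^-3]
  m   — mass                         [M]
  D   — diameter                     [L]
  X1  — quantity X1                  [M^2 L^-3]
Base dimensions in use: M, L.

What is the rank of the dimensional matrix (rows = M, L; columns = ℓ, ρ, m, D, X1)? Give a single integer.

2

Exponent matrix [M,L] × [ℓ,ρ,m,D,X1]:
  M: [ 0  1  1  0  2]
  L: [ 1 -3  0  1 -3]
Echelon form has 2 nonzero rows (pivots: ℓ,ρ)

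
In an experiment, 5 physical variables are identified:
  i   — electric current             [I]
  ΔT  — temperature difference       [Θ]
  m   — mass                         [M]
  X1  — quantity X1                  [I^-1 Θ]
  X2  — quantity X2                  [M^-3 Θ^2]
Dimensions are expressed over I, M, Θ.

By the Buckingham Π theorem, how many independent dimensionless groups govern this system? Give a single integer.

Dimensional matrix (I×M×Θ by i×ΔT×m×X1×X2):
  I: [ 1  0  0 -1  0]
  M: [ 0  0  1  0 -3]
  Θ: [ 0  1  0  1  2]
RREF → pivots at {i,ΔT,m} ⇒ r = 3
n=5, r=3 ⇒ 2 dimensionless groups

2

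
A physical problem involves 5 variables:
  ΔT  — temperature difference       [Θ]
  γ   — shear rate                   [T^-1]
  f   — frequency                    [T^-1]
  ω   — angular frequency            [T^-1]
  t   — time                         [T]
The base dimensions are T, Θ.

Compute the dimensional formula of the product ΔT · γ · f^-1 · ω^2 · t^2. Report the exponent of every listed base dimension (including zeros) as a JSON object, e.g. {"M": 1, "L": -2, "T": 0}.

Exponent matrix [T,Θ] × [ΔT,γ,f,ω,t]:
  T: [ 0 -1 -1 -1  1]
  Θ: [ 1  0  0  0  0]
  [T]: (1)·0+(1)·-1+(-1)·-1+(2)·-1+(2)·1 = 0
  [Θ]: (1)·1+(1)·0+(-1)·0+(2)·0+(2)·0 = 1
⇒ Θ

{"T": 0, "Θ": 1}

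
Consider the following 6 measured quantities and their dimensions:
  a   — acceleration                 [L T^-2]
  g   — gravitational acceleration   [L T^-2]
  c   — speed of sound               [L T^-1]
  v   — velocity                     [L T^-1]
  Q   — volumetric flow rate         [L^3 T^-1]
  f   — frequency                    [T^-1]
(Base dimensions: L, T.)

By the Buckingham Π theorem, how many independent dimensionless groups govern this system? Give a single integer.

4

Write exponents as rows L,T / cols a,g,c,v,Q,f:
  L: [ 1  1  1  1  3  0]
  T: [-2 -2 -1 -1 -1 -1]
RREF → pivots at {a,c} ⇒ r = 2
Π count = n − r = 6 − 2 = 4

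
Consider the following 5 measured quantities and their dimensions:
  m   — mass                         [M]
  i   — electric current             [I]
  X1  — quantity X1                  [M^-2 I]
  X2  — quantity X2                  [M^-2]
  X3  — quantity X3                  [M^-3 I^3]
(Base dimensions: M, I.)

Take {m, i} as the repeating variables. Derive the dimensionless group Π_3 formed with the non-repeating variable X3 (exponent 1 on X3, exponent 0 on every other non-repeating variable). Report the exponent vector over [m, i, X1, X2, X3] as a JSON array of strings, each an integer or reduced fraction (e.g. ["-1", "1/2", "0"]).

Exponent matrix [M,I] × [m,i,X1,X2,X3]:
  M: [ 1  0 -2 -2 -3]
  I: [ 0  1  1  0  3]
RREF → pivots at {m,i} ⇒ r = 2
Pivot set = {m,i}, free = {X1,X2,X3}
RREF:
  r0: [   1    0   -2   -2   -3]
  r1: [   0    1    1    0    3]
Fix exponent of X3 at 1, X1 at 0, X2 at 0; solve each RREF row for its pivot's exponent:
  r0: exp(m) + (-3)·1 = 0 ⇒ exp(m) = 3
  r1: exp(i) + (3)·1 = 0 ⇒ exp(i) = -3
Π_3 = m^3 · i^-3 · X3

["3", "-3", "0", "0", "1"]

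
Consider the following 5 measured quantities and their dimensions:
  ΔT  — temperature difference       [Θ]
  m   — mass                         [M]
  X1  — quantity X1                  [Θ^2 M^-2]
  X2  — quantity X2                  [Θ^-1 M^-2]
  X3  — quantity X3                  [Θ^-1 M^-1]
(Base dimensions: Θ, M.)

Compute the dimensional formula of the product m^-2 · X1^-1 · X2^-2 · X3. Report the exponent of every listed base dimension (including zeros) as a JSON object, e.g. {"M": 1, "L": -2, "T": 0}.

{"Θ": -1, "M": 3}

Dimensional matrix (Θ×M by ΔT×m×X1×X2×X3):
  Θ: [ 1  0  2 -1 -1]
  M: [ 0  1 -2 -2 -1]
  [Θ]: (-2)·0+(-1)·2+(-2)·-1+(1)·-1 = -1
  [M]: (-2)·1+(-1)·-2+(-2)·-2+(1)·-1 = 3
⇒ Θ^-1 M^3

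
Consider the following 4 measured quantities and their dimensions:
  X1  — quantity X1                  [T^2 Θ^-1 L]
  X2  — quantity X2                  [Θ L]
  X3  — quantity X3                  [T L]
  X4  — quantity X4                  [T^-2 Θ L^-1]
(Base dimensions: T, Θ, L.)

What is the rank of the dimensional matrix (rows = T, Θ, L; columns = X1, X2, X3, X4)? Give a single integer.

2

Exponent matrix [T,Θ,L] × [X1,X2,X3,X4]:
  T: [ 2  0  1 -2]
  Θ: [-1  1  0  1]
  L: [ 1  1  1 -1]
Echelon form has 2 nonzero rows (pivots: X1,X2)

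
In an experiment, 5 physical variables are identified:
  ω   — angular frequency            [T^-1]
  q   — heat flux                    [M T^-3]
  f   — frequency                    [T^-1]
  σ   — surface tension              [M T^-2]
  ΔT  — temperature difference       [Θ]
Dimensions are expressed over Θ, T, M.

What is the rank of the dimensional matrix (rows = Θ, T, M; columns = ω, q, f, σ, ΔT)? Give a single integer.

Write exponents as rows Θ,T,M / cols ω,q,f,σ,ΔT:
  Θ: [ 0  0  0  0  1]
  T: [-1 -3 -1 -2  0]
  M: [ 0  1  0  1  0]
Echelon form has 3 nonzero rows (pivots: ω,q,ΔT)

3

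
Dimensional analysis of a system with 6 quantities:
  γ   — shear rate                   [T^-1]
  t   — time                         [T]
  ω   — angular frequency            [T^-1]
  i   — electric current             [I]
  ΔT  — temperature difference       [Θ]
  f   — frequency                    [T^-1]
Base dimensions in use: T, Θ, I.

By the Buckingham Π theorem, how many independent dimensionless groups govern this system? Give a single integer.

Write exponents as rows T,Θ,I / cols γ,t,ω,i,ΔT,f:
  T: [-1  1 -1  0  0 -1]
  Θ: [ 0  0  0  0  1  0]
  I: [ 0  0  0  1  0  0]
Echelon form has 3 nonzero rows (pivots: γ,i,ΔT)
Π count = n − r = 6 − 3 = 3

3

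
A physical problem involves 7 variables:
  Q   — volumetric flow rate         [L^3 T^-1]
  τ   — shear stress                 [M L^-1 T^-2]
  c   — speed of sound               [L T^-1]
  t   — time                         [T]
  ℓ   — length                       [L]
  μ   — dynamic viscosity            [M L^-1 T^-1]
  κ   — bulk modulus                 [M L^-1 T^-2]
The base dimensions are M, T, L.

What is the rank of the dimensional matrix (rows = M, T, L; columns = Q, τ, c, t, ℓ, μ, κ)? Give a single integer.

Write exponents as rows M,T,L / cols Q,τ,c,t,ℓ,μ,κ:
  M: [ 0  1  0  0  0  1  1]
  T: [-1 -2 -1  1  0 -1 -2]
  L: [ 3 -1  1  0  1 -1 -1]
RREF → pivots at {Q,τ,c} ⇒ r = 3

3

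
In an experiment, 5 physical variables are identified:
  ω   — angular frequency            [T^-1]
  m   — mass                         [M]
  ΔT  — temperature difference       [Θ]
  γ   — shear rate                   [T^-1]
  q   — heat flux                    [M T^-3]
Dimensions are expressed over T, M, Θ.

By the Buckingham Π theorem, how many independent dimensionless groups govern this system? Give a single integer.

Write exponents as rows T,M,Θ / cols ω,m,ΔT,γ,q:
  T: [-1  0  0 -1 -3]
  M: [ 0  1  0  0  1]
  Θ: [ 0  0  1  0  0]
RREF → pivots at {ω,m,ΔT} ⇒ r = 3
Π count = n − r = 5 − 3 = 2

2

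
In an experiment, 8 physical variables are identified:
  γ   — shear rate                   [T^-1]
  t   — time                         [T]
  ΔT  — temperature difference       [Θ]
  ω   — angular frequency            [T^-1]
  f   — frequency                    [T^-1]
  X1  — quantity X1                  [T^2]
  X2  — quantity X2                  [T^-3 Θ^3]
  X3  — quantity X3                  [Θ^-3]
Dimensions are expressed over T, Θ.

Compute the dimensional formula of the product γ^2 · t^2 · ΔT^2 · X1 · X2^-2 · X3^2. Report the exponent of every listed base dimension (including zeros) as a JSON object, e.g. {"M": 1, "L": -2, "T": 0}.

Dimensional matrix (T×Θ by γ×t×ΔT×ω×f×X1×X2×X3):
  T: [-1  1  0 -1 -1  2 -3  0]
  Θ: [ 0  0  1  0  0  0  3 -3]
  [T]: (2)·-1+(2)·1+(2)·0+(1)·2+(-2)·-3+(2)·0 = 8
  [Θ]: (2)·0+(2)·0+(2)·1+(1)·0+(-2)·3+(2)·-3 = -10
⇒ T^8 Θ^-10

{"T": 8, "Θ": -10}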